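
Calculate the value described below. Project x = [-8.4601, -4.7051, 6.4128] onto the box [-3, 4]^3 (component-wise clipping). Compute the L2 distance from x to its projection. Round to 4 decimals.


Project each component onto [-3, 4].
clip(-8.4601) = -3.0, clip(-4.7051) = -3.0, clip(6.4128) = 4.0
Projection = [-3.0, -3.0, 4.0]
Squared diffs: [29.8127, 2.9074, 5.8216]
Distance = sqrt(38.5417) = 6.2082


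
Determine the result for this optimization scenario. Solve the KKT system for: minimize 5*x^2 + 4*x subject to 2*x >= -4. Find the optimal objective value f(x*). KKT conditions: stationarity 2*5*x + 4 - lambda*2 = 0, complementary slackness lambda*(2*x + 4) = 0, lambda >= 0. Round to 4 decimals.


Step 1: Try lambda = 0 (constraint inactive).
Stationarity: 2*5*x + 4 = 0
x* = -4/(2*5) = -0.4
Check constraint: 2*-0.4 = -0.8 >= -4 -- satisfied.
Step 2: Compute optimal value.
f(x*) = 5*(-0.4)^2 + 4*(-0.4) = -0.8


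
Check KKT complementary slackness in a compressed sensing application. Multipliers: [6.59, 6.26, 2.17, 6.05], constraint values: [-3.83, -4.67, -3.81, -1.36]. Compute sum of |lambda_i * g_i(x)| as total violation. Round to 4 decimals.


KKT complementary slackness check:
lambda_1 * g_1 = 6.59 * -3.83 = -25.2397
lambda_2 * g_2 = 6.26 * -4.67 = -29.2342
lambda_3 * g_3 = 2.17 * -3.81 = -8.2677
lambda_4 * g_4 = 6.05 * -1.36 = -8.228
Total violation = 25.2397 + 29.2342 + 8.2677 + 8.228 = 70.9696


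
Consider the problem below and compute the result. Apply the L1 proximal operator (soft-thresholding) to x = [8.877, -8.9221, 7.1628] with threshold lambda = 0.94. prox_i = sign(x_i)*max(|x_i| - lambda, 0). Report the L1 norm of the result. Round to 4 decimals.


Soft-thresholding with lambda = 0.94:
prox(8.877) = sign(8.877)*max(|8.877| - 0.94, 0) = 7.937
prox(-8.9221) = sign(-8.9221)*max(|-8.9221| - 0.94, 0) = -7.9821
prox(7.1628) = sign(7.1628)*max(|7.1628| - 0.94, 0) = 6.2228
prox(x) = [7.937, -7.9821, 6.2228]
||prox(x)||_1 = 7.937 + 7.9821 + 6.2228 = 22.1419


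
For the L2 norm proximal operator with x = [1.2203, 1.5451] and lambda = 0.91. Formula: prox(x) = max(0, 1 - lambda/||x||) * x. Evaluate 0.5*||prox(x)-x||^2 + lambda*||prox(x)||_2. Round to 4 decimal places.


Step 1: Compute ||x||.
||x|| = 1.9689
Step 2: Compute scaling factor.
scale = max(0, 1 - 0.91/1.9689) = 0.5378
Step 3: prox(x) = [0.6563, 0.831]
||prox(x)|| = 1.0589
Step 4: Proximal objective.
0.5*||prox-x||^2 = 0.4141
lambda*||prox|| = 0.9636
Total = 1.3776


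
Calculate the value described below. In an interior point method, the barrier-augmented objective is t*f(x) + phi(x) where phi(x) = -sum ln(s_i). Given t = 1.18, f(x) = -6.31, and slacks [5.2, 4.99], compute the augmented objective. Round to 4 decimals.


Step 1: Compute log-barrier.
ln values: [1.6487, 1.6074]
phi = -(1.6487 + 1.6074) = -3.2561
Step 2: Compute augmented objective.
t*f(x) = 1.18*-6.31 = -7.4458
Total = -7.4458 - 3.2561 = -10.7019


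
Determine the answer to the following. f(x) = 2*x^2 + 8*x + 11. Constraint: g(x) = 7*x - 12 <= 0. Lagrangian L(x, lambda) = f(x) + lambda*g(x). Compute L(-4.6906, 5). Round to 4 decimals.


Step 1: Evaluate f(x).
f(-4.6906) = 2*(-4.6906)^2 + 8*(-4.6906) + 11 = 17.4787
Step 2: Evaluate g(x).
g(-4.6906) = 7*-4.6906 - 12 = -44.8342
Step 3: Compute Lagrangian.
L = 17.4787 + 5*-44.8342 = -206.6923


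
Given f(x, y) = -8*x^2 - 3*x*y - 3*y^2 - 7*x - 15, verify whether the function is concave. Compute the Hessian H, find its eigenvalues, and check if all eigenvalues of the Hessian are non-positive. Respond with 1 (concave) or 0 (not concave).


The Hessian of f(x,y) = -8*x^2 - 3*x*y - 3*y^2 - 7*x - 15 is:
H = [[-16, -3], [-3, -6]]
Trace = -16 - 6 = -22
Determinant = -16*-6 - (-3)^2 = 87
Discriminant = (-22)^2 - 4*87 = 136.0
Eigenvalues: lambda_1 = -16.831, lambda_2 = -5.169
The function is concave.

1


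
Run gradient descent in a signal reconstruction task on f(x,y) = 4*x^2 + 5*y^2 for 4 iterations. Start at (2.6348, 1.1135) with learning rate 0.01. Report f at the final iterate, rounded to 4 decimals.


Gradient descent on f(x,y) = 4*x^2 + 5*y^2.
Starting point: (2.6348, 1.1135), alpha = 0.01
Step 1: grad_x = 2*4*2.6348 = 21.0784, grad_y = 2*5*1.1135 = 11.135
  x_1 = 2.6348 - 0.01*21.0784 = 2.424
  y_1 = 1.1135 - 0.01*11.135 = 1.0022
Step 2: grad_x = 2*4*2.424 = 19.3921, grad_y = 2*5*1.0022 = 10.0215
  x_2 = 2.424 - 0.01*19.3921 = 2.2301
  y_2 = 1.0022 - 0.01*10.0215 = 0.9019
Step 3: grad_x = 2*4*2.2301 = 17.8408, grad_y = 2*5*0.9019 = 9.0194
  x_3 = 2.2301 - 0.01*17.8408 = 2.0517
  y_3 = 0.9019 - 0.01*9.0194 = 0.8117
Step 4: grad_x = 2*4*2.0517 = 16.4135, grad_y = 2*5*0.8117 = 8.1174
  x_4 = 2.0517 - 0.01*16.4135 = 1.8876
  y_4 = 0.8117 - 0.01*8.1174 = 0.7306
f(1.8876, 0.7306) = 4*1.8876^2 + 5*0.7306^2 = 16.9201


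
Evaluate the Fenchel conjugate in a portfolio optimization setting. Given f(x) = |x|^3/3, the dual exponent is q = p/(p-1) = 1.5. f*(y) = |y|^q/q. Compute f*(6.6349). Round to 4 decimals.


The conjugate exponent q satisfies 1/p + 1/q = 1.
p = 3, so q = 3/(3 - 1) = 1.5
|y|^q = 6.6349^1.5 = 17.0904
f*(6.6349) = 17.0904 / 1.5 = 11.3936


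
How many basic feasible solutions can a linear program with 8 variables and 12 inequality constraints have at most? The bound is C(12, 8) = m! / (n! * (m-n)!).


Each vertex corresponds to some choice of n active constraints out of m, so the number of vertices is at most C(m, n) = m! / (n!(m-n)!).
m = 12, n = 8
Numerator: 12 * 11 * 10 * 9 * 8 * 7 * 6 * 5
Denominator: 8! = 40320
C(12, 8) = 495


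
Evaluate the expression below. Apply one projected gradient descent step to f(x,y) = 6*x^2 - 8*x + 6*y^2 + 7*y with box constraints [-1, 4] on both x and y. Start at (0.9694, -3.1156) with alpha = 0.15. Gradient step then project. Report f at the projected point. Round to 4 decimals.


Step 1: Compute gradient at (0.9694, -3.1156).
grad_x = 2*6*0.9694 - 8 = 3.6328
grad_y = 2*6*-3.1156 + 7 = -30.3872
Step 2: Gradient step.
x_raw = 0.9694 - 0.15*3.6328 = 0.4245
y_raw = -3.1156 - 0.15*-30.3872 = 1.4425
Step 3: Project onto [-1, 4].
x_proj = clip(0.4245) = 0.4245
y_proj = clip(1.4425) = 1.4425
Step 4: Evaluate f.
f(0.4245, 1.4425) = 20.2671


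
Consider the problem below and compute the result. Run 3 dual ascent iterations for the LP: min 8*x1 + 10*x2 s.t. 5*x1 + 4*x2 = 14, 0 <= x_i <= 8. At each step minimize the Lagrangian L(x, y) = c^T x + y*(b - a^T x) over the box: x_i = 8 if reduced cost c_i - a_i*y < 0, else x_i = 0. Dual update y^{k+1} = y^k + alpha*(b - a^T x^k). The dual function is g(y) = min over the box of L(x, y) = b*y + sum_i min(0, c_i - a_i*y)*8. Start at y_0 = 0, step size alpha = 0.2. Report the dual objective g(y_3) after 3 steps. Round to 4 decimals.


Dual ascent for LP: min 8*x1 + 10*x2, 5*x1 + 4*x2 = 14, 0 <= x_i <= 8
Step 1: y^k = 0.0, reduced costs: (8.0, 10.0)
  x^k = (0.0, 0.0), subgradient = b - a^T x = 14.0
  y^{k+1} = 0.0 + 0.2*14.0 = 2.8
Step 2: y^k = 2.8, reduced costs: (-6.0, -1.2)
  x^k = (8.0, 8.0), subgradient = b - a^T x = -58.0
  y^{k+1} = 2.8 + 0.2*-58.0 = -8.8
Step 3: y^k = -8.8, reduced costs: (52.0, 45.2)
  x^k = (0.0, 0.0), subgradient = b - a^T x = 14.0
  y^{k+1} = -8.8 + 0.2*14.0 = -6.0
Dual objective at y_3 = -6.0: reduced costs (38.0, 34.0), box minimizer x = (0.0, 0.0)
g(y_3) = b*y + (c1 - a1*y)*x1 + (c2 - a2*y)*x2 = 14*(-6.0) + 38.0*0.0 + 34.0*0.0 = -84.0 + 0.0 + 0.0 = -84.0


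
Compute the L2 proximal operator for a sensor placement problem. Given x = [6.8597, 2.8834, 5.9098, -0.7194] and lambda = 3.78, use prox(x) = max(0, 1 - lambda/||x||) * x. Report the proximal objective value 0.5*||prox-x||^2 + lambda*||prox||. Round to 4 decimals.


Step 1: Compute ||x||.
||x|| = 9.5296
Step 2: Compute scaling factor.
scale = max(0, 1 - 3.78/9.5296) = 0.6033
Step 3: prox(x) = [4.1387, 1.7397, 3.5656, -0.434]
||prox(x)|| = 5.7496
Step 4: Proximal objective.
0.5*||prox-x||^2 = 7.1442
lambda*||prox|| = 21.7335
Total = 28.8776


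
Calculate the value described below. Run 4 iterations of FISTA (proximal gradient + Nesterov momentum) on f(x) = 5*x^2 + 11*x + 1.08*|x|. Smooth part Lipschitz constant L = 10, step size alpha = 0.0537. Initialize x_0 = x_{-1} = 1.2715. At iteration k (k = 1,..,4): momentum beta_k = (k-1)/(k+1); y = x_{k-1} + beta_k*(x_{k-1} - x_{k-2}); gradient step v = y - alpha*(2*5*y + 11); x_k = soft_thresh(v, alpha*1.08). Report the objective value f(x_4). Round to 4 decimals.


FISTA on f(x) = 5*x^2 + 11*x + 1.08*|x|
L = 10, alpha = 0.0537
Iteration 1: beta = 0.0, y = 1.2715 + 0.0*(1.2715 - 1.2715) = 1.2715
  grad(y) = 23.715, v = y - alpha*grad = -0.002
  prox(v) = soft_thresh(-0.002, 0.058) = 0.0
Iteration 2: beta = 0.3333, y = 0.0 + 0.3333*(0.0 - 1.2715) = -0.4238
  grad(y) = 6.7617, v = y - alpha*grad = -0.7869
  prox(v) = soft_thresh(-0.7869, 0.058) = -0.7289
Iteration 3: beta = 0.5, y = -0.7289 + 0.5*(-0.7289 - 0.0) = -1.0934
  grad(y) = 0.0659, v = y - alpha*grad = -1.0969
  prox(v) = soft_thresh(-1.0969, 0.058) = -1.039
Iteration 4: beta = 0.6, y = -1.039 + 0.6*(-1.039 + 0.7289) = -1.225
  grad(y) = -1.2496, v = y - alpha*grad = -1.1579
  prox(v) = soft_thresh(-1.1579, 0.058) = -1.0999
f(x_4) = 5*(-1.0999)^2 + 11*(-1.0999) + 1.08*|-1.0999| = -4.8622


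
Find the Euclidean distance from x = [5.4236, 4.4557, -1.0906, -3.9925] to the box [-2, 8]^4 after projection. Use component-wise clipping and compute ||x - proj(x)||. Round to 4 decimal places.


Project each component onto [-2, 8].
clip(5.4236) = 5.4236, clip(4.4557) = 4.4557, clip(-1.0906) = -1.0906, clip(-3.9925) = -2.0
Projection = [5.4236, 4.4557, -1.0906, -2.0]
Squared diffs: [0.0, 0.0, 0.0, 3.9701]
Distance = sqrt(3.9701) = 1.9925


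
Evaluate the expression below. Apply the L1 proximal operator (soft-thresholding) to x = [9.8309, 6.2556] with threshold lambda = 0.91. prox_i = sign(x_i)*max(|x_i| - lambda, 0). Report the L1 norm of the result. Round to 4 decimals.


Soft-thresholding with lambda = 0.91:
prox(9.8309) = sign(9.8309)*max(|9.8309| - 0.91, 0) = 8.9209
prox(6.2556) = sign(6.2556)*max(|6.2556| - 0.91, 0) = 5.3456
prox(x) = [8.9209, 5.3456]
||prox(x)||_1 = 8.9209 + 5.3456 = 14.2665


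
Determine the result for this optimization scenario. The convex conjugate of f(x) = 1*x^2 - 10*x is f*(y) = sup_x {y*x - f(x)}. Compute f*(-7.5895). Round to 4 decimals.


f*(y) = sup_x {y*x - a*x^2 - b*x} = sup_x {(y-b)*x - a*x^2}
FOC: (y - b) - 2a*x = 0 => x* = (y - b)/(2a)
x* = (-7.5895 + 10)/(2*1) = 1.2053
f*(-7.5895) = (y-b)^2/(4a) = (-7.5895 + 10)^2/(4*1)
= 5.8105/4 = 1.4526


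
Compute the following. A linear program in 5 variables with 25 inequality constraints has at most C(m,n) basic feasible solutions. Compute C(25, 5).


Each vertex corresponds to some choice of n active constraints out of m, so the number of vertices is at most C(m, n) = m! / (n!(m-n)!).
m = 25, n = 5
Numerator: 25 * 24 * 23 * 22 * 21
Denominator: 5! = 120
C(25, 5) = 53130


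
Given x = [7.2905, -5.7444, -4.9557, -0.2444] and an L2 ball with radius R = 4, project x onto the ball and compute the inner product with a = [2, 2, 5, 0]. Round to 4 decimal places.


Step 1: Compute ||x|| (intermediates to 6 decimals).
||x|| = sqrt(7.2905^2 + (-5.7444)^2 + (-4.9557)^2 + (-0.2444)^2) = 10.524648
Step 2: Project.
Since ||x|| > R, scale = R/||x|| = 4/10.524648 = 0.38006, proj(x) = scale * x
proj(x) = [2.770827, -2.183217, -1.883463, -0.092887]
Step 3: Dot product.
a^T * proj(x) = 2*2.770827 + 2*(-2.183217) + 5*(-1.883463) + 0*(-0.092887) = -8.2421


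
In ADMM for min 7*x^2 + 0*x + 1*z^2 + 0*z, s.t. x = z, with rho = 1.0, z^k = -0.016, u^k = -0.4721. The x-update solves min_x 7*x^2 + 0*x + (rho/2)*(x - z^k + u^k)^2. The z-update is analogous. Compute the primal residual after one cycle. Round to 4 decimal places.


ADMM iteration with rho = 1.0, z^k = -0.016, u^k = -0.4721
Step 1: x-update.
Minimize 7*x^2 + 0*x + (1.0/2)*(x + 0.016 - 0.4721)^2
FOC: (2*7 + 1.0)*x = 0 + 1.0*(-0.016 + 0.4721)
x^{k+1} = 0.0304
Step 2: z-update.
Minimize 1*z^2 + 0*z + (1.0/2)*(0.0304 - z - 0.4721)^2
FOC: (2*1 + 1.0)*z = 0 + 1.0*(0.0304 - 0.4721)
z^{k+1} = -0.1472
Step 3: u-update.
u^{k+1} = -0.4721 + 0.0304 + 0.1472 = -0.2945
Step 4: Primal residual = |0.0304 + 0.1472| = 0.1776


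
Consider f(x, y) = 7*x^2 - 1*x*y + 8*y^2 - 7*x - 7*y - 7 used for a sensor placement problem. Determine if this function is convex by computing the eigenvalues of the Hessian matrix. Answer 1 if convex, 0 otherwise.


The Hessian of f(x,y) = 7*x^2 - 1*x*y + 8*y^2 - 7*x - 7*y - 7 is:
H = [[14, -1], [-1, 16]]
Trace = 14 + 16 = 30
Determinant = 14*16 - (-1)^2 = 223
Discriminant = (30)^2 - 4*223 = 8.0
Eigenvalues: lambda_1 = 13.5858, lambda_2 = 16.4142
The function is convex.

1


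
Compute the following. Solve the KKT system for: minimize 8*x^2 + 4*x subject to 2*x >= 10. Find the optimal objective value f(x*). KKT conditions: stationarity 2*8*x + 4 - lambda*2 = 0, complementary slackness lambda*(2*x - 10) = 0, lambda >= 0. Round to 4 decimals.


Step 1: Try lambda = 0 (constraint inactive).
x_unc = -4/(2*8) = -0.25
Check: 2*-0.25 = -0.5 < 10 -- violated!
Step 2: Constraint must be active: 2*x = 10
x* = 10/2 = 5.0
lambda = (2*8*5.0 + 4)/2 = 42.0
Step 3: Compute optimal value.
f(x*) = 8*5.0^2 + 4*5.0 = 220.0


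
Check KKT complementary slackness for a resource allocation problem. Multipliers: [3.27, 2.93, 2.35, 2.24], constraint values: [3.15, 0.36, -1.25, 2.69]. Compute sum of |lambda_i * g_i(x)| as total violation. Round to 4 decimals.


KKT complementary slackness check:
lambda_1 * g_1 = 3.27 * 3.15 = 10.3005
lambda_2 * g_2 = 2.93 * 0.36 = 1.0548
lambda_3 * g_3 = 2.35 * -1.25 = -2.9375
lambda_4 * g_4 = 2.24 * 2.69 = 6.0256
Total violation = 10.3005 + 1.0548 + 2.9375 + 6.0256 = 20.3184


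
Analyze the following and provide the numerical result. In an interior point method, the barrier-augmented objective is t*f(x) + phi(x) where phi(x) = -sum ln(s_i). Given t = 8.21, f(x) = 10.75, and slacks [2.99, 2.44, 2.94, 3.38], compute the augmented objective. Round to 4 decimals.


Step 1: Compute log-barrier.
ln values: [1.0953, 0.892, 1.0784, 1.2179]
phi = -(1.0953 + 0.892 + 1.0784 + 1.2179) = -4.2836
Step 2: Compute augmented objective.
t*f(x) = 8.21*10.75 = 88.2575
Total = 88.2575 - 4.2836 = 83.9739


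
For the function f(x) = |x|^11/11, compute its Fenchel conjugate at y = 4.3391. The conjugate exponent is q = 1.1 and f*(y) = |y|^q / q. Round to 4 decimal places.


The conjugate exponent q satisfies 1/p + 1/q = 1.
p = 11, so q = 11/(11 - 1) = 1.1
|y|^q = 4.3391^1.1 = 5.025
f*(4.3391) = 5.025 / 1.1 = 4.5682


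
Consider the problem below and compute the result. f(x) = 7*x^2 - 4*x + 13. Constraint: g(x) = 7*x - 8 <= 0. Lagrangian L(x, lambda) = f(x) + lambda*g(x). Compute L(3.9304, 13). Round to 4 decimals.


Step 1: Evaluate f(x).
f(3.9304) = 7*3.9304^2 - 4*3.9304 + 13 = 105.4147
Step 2: Evaluate g(x).
g(3.9304) = 7*3.9304 - 8 = 19.5128
Step 3: Compute Lagrangian.
L = 105.4147 + 13*19.5128 = 359.0811


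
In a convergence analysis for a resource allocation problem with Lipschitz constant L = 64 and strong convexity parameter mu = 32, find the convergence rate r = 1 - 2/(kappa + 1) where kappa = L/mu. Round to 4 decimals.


Step 1: Compute the condition number.
kappa = L/mu = 64/32 = 2.0
Step 2: Compute the convergence rate.
r = 1 - 2/(kappa + 1) = 1 - 2*mu/(L + mu) = (L - mu)/(L + mu) = 32/96 = 0.3333


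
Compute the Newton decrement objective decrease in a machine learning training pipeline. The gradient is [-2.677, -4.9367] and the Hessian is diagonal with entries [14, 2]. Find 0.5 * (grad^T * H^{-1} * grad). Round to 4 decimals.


Step 1: H is diagonal, so H^(-1) * g = [-0.1912, -2.4684].
Step 2: g^T H^(-1) g = sum_i g_i^2 / H_ii
  = (-2.677)^2/14 + (-4.9367)^2/2
  = 0.5119 + 12.1855 = 12.6974
Step 3: Objective decrease = 0.5 * g^T H^(-1) g = 6.3487


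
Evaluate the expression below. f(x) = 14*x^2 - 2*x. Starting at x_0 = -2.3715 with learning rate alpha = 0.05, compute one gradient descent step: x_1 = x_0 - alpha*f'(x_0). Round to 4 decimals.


We compute the gradient at x_0 and apply the update.
f'(x) = 28*x - 2
f'(-2.3715) = 28*-2.3715 - 2 = -68.402
x_1 = -2.3715 - 0.05*-68.402 = 1.0486


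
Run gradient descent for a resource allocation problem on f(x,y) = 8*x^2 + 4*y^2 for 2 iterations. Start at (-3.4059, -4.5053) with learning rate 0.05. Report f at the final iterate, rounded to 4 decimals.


Gradient descent on f(x,y) = 8*x^2 + 4*y^2.
Starting point: (-3.4059, -4.5053), alpha = 0.05
Step 1: grad_x = 2*8*-3.4059 = -54.4944, grad_y = 2*4*-4.5053 = -36.0424
  x_1 = -3.4059 - 0.05*-54.4944 = -0.6812
  y_1 = -4.5053 - 0.05*-36.0424 = -2.7032
Step 2: grad_x = 2*8*-0.6812 = -10.8989, grad_y = 2*4*-2.7032 = -21.6254
  x_2 = -0.6812 - 0.05*-10.8989 = -0.1362
  y_2 = -2.7032 - 0.05*-21.6254 = -1.6219
f(-0.1362, -1.6219) = 8*(-0.1362)^2 + 4*(-1.6219)^2 = 10.6708


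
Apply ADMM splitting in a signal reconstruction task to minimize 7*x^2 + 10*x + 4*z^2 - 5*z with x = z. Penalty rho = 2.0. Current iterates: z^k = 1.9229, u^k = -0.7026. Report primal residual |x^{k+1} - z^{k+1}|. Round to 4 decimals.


ADMM iteration with rho = 2.0, z^k = 1.9229, u^k = -0.7026
Step 1: x-update.
Minimize 7*x^2 + 10*x + (2.0/2)*(x - 1.9229 - 0.7026)^2
FOC: (2*7 + 2.0)*x = -10 + 2.0*(1.9229 + 0.7026)
x^{k+1} = -0.2968
Step 2: z-update.
Minimize 4*z^2 - 5*z + (2.0/2)*(-0.2968 - z - 0.7026)^2
FOC: (2*4 + 2.0)*z = 5 + 2.0*(-0.2968 - 0.7026)
z^{k+1} = 0.3001
Step 3: u-update.
u^{k+1} = -0.7026 - 0.2968 - 0.3001 = -1.2995
Step 4: Primal residual = |-0.2968 - 0.3001| = 0.5969


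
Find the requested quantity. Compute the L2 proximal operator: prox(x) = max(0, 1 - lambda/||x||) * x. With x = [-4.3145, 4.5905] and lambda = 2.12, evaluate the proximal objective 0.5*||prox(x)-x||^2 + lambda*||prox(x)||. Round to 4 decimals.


Step 1: Compute ||x||.
||x|| = 6.2998
Step 2: Compute scaling factor.
scale = max(0, 1 - 2.12/6.2998) = 0.6635
Step 3: prox(x) = [-2.8626, 3.0457]
||prox(x)|| = 4.1798
Step 4: Proximal objective.
0.5*||prox-x||^2 = 2.2472
lambda*||prox|| = 8.8612
Total = 11.1084


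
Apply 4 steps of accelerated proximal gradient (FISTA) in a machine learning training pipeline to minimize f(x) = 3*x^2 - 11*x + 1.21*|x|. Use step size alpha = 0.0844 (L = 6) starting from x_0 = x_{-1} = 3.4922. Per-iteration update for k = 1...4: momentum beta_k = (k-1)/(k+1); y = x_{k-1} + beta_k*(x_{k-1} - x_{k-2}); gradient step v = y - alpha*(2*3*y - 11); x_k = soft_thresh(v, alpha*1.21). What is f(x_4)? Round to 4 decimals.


FISTA on f(x) = 3*x^2 - 11*x + 1.21*|x|
L = 6, alpha = 0.0844
Iteration 1: beta = 0.0, y = 3.4922 + 0.0*(3.4922 - 3.4922) = 3.4922
  grad(y) = 9.9532, v = y - alpha*grad = 2.6521
  prox(v) = soft_thresh(2.6521, 0.1021) = 2.55
Iteration 2: beta = 0.3333, y = 2.55 + 0.3333*(2.55 - 3.4922) = 2.236
  grad(y) = 2.4158, v = y - alpha*grad = 2.0321
  prox(v) = soft_thresh(2.0321, 0.1021) = 1.9299
Iteration 3: beta = 0.5, y = 1.9299 + 0.5*(1.9299 - 2.55) = 1.6199
  grad(y) = -1.2805, v = y - alpha*grad = 1.728
  prox(v) = soft_thresh(1.728, 0.1021) = 1.6259
Iteration 4: beta = 0.6, y = 1.6259 + 0.6*(1.6259 - 1.9299) = 1.4434
  grad(y) = -2.3395, v = y - alpha*grad = 1.6409
  prox(v) = soft_thresh(1.6409, 0.1021) = 1.5387
f(x_4) = 3*1.5387^2 - 11*1.5387 + 1.21*|1.5387| = -7.9611


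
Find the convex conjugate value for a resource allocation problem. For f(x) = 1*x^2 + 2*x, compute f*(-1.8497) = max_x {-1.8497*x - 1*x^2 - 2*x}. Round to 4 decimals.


f*(y) = sup_x {y*x - a*x^2 - b*x} = sup_x {(y-b)*x - a*x^2}
FOC: (y - b) - 2a*x = 0 => x* = (y - b)/(2a)
x* = (-1.8497 - 2)/(2*1) = -1.9249
f*(-1.8497) = (y-b)^2/(4a) = (-1.8497 - 2)^2/(4*1)
= 14.8202/4 = 3.705


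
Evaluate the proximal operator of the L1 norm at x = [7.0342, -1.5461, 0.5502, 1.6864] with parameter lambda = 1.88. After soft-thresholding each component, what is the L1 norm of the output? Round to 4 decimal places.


Soft-thresholding with lambda = 1.88:
prox(7.0342) = sign(7.0342)*max(|7.0342| - 1.88, 0) = 5.1542
prox(-1.5461) = sign(-1.5461)*max(|-1.5461| - 1.88, 0) = 0.0
prox(0.5502) = sign(0.5502)*max(|0.5502| - 1.88, 0) = 0.0
prox(1.6864) = sign(1.6864)*max(|1.6864| - 1.88, 0) = 0.0
prox(x) = [5.1542, 0.0, 0.0, 0.0]
||prox(x)||_1 = 5.1542 + 0.0 + 0.0 + 0.0 = 5.1542


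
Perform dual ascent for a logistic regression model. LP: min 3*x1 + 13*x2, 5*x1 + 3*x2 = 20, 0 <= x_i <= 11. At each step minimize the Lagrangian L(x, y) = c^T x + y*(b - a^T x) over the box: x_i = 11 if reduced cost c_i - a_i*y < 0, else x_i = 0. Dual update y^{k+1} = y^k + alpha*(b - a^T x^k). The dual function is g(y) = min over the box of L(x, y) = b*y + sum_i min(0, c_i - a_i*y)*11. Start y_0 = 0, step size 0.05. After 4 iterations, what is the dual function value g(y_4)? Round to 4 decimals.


Dual ascent for LP: min 3*x1 + 13*x2, 5*x1 + 3*x2 = 20, 0 <= x_i <= 11
Step 1: y^k = 0.0, reduced costs: (3.0, 13.0)
  x^k = (0.0, 0.0), subgradient = b - a^T x = 20.0
  y^{k+1} = 0.0 + 0.05*20.0 = 1.0
Step 2: y^k = 1.0, reduced costs: (-2.0, 10.0)
  x^k = (11.0, 0.0), subgradient = b - a^T x = -35.0
  y^{k+1} = 1.0 + 0.05*-35.0 = -0.75
Step 3: y^k = -0.75, reduced costs: (6.75, 15.25)
  x^k = (0.0, 0.0), subgradient = b - a^T x = 20.0
  y^{k+1} = -0.75 + 0.05*20.0 = 0.25
Step 4: y^k = 0.25, reduced costs: (1.75, 12.25)
  x^k = (0.0, 0.0), subgradient = b - a^T x = 20.0
  y^{k+1} = 0.25 + 0.05*20.0 = 1.25
Dual objective at y_4 = 1.25: reduced costs (-3.25, 9.25), box minimizer x = (11.0, 0.0)
g(y_4) = b*y + (c1 - a1*y)*x1 + (c2 - a2*y)*x2 = 20*1.25 + (-3.25)*11.0 + 9.25*0.0 = 25.0 - 35.75 + 0.0 = -10.75


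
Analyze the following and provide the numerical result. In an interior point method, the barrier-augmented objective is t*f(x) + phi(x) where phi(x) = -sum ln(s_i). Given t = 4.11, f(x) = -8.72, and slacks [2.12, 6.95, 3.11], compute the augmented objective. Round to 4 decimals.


Step 1: Compute log-barrier.
ln values: [0.7514, 1.9387, 1.1346]
phi = -(0.7514 + 1.9387 + 1.1346) = -3.8248
Step 2: Compute augmented objective.
t*f(x) = 4.11*-8.72 = -35.8392
Total = -35.8392 - 3.8248 = -39.664


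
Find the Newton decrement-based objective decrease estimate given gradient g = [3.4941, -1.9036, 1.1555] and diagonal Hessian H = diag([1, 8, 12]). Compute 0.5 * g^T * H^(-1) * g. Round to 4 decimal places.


Step 1: H is diagonal, so H^(-1) * g = [3.4941, -0.238, 0.0963].
Step 2: g^T H^(-1) g = sum_i g_i^2 / H_ii
  = (3.4941)^2/1 + (-1.9036)^2/8 + (1.1555)^2/12
  = 12.2087 + 0.453 + 0.1113 = 12.773
Step 3: Objective decrease = 0.5 * g^T H^(-1) g = 6.3865


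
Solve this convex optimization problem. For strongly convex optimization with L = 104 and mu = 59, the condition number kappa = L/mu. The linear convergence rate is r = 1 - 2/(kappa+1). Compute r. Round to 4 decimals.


Step 1: Compute the condition number.
kappa = L/mu = 104/59 = 1.7627
Step 2: Compute the convergence rate.
r = 1 - 2/(kappa + 1) = 1 - 2*mu/(L + mu) = (L - mu)/(L + mu) = 45/163 = 0.2761


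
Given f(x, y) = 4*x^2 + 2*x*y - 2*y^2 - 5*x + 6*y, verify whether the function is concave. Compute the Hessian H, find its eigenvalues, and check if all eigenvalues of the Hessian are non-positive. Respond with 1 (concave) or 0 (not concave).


The Hessian of f(x,y) = 4*x^2 + 2*x*y - 2*y^2 - 5*x + 6*y is:
H = [[8, 2], [2, -4]]
Trace = 8 - 4 = 4
Determinant = 8*-4 - (2)^2 = -36
Discriminant = (4)^2 - 4*-36 = 160.0
Eigenvalues: lambda_1 = -4.3246, lambda_2 = 8.3246
The function is not concave.

0


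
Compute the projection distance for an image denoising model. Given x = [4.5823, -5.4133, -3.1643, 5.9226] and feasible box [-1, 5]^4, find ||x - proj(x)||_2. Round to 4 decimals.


Project each component onto [-1, 5].
clip(4.5823) = 4.5823, clip(-5.4133) = -1.0, clip(-3.1643) = -1.0, clip(5.9226) = 5.0
Projection = [4.5823, -1.0, -1.0, 5.0]
Squared diffs: [0.0, 19.4772, 4.6842, 0.8512]
Distance = sqrt(25.0126) = 5.0013


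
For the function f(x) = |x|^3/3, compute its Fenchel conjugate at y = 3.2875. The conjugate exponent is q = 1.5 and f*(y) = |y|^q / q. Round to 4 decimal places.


The conjugate exponent q satisfies 1/p + 1/q = 1.
p = 3, so q = 3/(3 - 1) = 1.5
|y|^q = 3.2875^1.5 = 5.9607
f*(3.2875) = 5.9607 / 1.5 = 3.9738


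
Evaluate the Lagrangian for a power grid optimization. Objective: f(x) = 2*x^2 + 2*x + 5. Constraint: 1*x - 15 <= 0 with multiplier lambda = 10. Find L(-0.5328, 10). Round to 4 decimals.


Step 1: Evaluate f(x).
f(-0.5328) = 2*(-0.5328)^2 + 2*(-0.5328) + 5 = 4.5022
Step 2: Evaluate g(x).
g(-0.5328) = 1*-0.5328 - 15 = -15.5328
Step 3: Compute Lagrangian.
L = 4.5022 + 10*-15.5328 = -150.8258


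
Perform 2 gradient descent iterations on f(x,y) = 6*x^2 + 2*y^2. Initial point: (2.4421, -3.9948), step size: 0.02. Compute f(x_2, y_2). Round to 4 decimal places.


Gradient descent on f(x,y) = 6*x^2 + 2*y^2.
Starting point: (2.4421, -3.9948), alpha = 0.02
Step 1: grad_x = 2*6*2.4421 = 29.3052, grad_y = 2*2*-3.9948 = -15.9792
  x_1 = 2.4421 - 0.02*29.3052 = 1.856
  y_1 = -3.9948 - 0.02*-15.9792 = -3.6752
Step 2: grad_x = 2*6*1.856 = 22.272, grad_y = 2*2*-3.6752 = -14.7009
  x_2 = 1.856 - 0.02*22.272 = 1.4106
  y_2 = -3.6752 - 0.02*-14.7009 = -3.3812
f(1.4106, -3.3812) = 6*1.4106^2 + 2*(-3.3812)^2 = 34.803


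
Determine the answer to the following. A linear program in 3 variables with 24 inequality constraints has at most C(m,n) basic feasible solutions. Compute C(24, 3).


Each vertex corresponds to some choice of n active constraints out of m, so the number of vertices is at most C(m, n) = m! / (n!(m-n)!).
m = 24, n = 3
Numerator: 24 * 23 * 22
Denominator: 3! = 6
C(24, 3) = 2024


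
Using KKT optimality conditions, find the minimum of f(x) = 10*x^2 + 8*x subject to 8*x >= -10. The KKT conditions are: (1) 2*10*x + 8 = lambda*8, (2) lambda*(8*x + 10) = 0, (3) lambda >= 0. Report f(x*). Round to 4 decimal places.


Step 1: Try lambda = 0 (constraint inactive).
Stationarity: 2*10*x + 8 = 0
x* = -8/(2*10) = -0.4
Check constraint: 8*-0.4 = -3.2 >= -10 -- satisfied.
Step 2: Compute optimal value.
f(x*) = 10*(-0.4)^2 + 8*(-0.4) = -1.6


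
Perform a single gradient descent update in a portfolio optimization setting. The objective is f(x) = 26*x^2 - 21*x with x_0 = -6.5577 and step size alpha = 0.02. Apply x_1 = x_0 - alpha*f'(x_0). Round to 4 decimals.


We compute the gradient at x_0 and apply the update.
f'(x) = 52*x - 21
f'(-6.5577) = 52*-6.5577 - 21 = -362.0004
x_1 = -6.5577 - 0.02*-362.0004 = 0.6823


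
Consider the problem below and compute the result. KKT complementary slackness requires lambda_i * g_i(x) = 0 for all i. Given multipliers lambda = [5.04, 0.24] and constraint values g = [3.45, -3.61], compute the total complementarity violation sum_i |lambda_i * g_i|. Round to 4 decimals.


KKT complementary slackness check:
lambda_1 * g_1 = 5.04 * 3.45 = 17.388
lambda_2 * g_2 = 0.24 * -3.61 = -0.8664
Total violation = 17.388 + 0.8664 = 18.2544


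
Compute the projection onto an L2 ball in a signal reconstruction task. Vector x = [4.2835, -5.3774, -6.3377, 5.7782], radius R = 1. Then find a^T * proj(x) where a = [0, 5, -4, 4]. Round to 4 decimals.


Step 1: Compute ||x|| (intermediates to 6 decimals).
||x|| = sqrt(4.2835^2 + (-5.3774)^2 + (-6.3377)^2 + 5.7782^2) = 10.991762
Step 2: Project.
Since ||x|| > R, scale = R/||x|| = 1/10.991762 = 0.090977, proj(x) = scale * x
proj(x) = [0.3897, -0.48922, -0.576585, 0.525683]
Step 3: Dot product.
a^T * proj(x) = 0*0.3897 + 5*(-0.48922) - 4*(-0.576585) + 4*0.525683 = 1.963


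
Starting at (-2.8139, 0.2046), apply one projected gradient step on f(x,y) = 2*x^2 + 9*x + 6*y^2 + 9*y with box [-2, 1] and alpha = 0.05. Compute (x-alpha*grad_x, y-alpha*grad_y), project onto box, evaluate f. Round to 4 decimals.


Step 1: Compute gradient at (-2.8139, 0.2046).
grad_x = 2*2*-2.8139 + 9 = -2.2556
grad_y = 2*6*0.2046 + 9 = 11.4552
Step 2: Gradient step.
x_raw = -2.8139 - 0.05*-2.2556 = -2.7011
y_raw = 0.2046 - 0.05*11.4552 = -0.3682
Step 3: Project onto [-2, 1].
x_proj = clip(-2.7011) = -2.0
y_proj = clip(-0.3682) = -0.3682
Step 4: Evaluate f.
f(-2.0, -0.3682) = -12.5002


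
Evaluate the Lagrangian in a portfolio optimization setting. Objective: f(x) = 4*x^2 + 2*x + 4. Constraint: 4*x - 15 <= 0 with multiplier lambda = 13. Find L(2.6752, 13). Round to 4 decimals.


Step 1: Evaluate f(x).
f(2.6752) = 4*2.6752^2 + 2*2.6752 + 4 = 37.9772
Step 2: Evaluate g(x).
g(2.6752) = 4*2.6752 - 15 = -4.2992
Step 3: Compute Lagrangian.
L = 37.9772 + 13*-4.2992 = -17.9124


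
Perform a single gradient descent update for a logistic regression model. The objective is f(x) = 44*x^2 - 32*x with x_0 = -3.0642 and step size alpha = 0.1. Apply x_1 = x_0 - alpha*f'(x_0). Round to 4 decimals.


We compute the gradient at x_0 and apply the update.
f'(x) = 88*x - 32
f'(-3.0642) = 88*-3.0642 - 32 = -301.6496
x_1 = -3.0642 - 0.1*-301.6496 = 27.1008


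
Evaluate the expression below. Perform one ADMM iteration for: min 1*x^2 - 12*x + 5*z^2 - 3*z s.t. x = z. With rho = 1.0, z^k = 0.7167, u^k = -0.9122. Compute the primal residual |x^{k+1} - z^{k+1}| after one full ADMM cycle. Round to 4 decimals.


ADMM iteration with rho = 1.0, z^k = 0.7167, u^k = -0.9122
Step 1: x-update.
Minimize 1*x^2 - 12*x + (1.0/2)*(x - 0.7167 - 0.9122)^2
FOC: (2*1 + 1.0)*x = 12 + 1.0*(0.7167 + 0.9122)
x^{k+1} = 4.543
Step 2: z-update.
Minimize 5*z^2 - 3*z + (1.0/2)*(4.543 - z - 0.9122)^2
FOC: (2*5 + 1.0)*z = 3 + 1.0*(4.543 - 0.9122)
z^{k+1} = 0.6028
Step 3: u-update.
u^{k+1} = -0.9122 + 4.543 - 0.6028 = 3.028
Step 4: Primal residual = |4.543 - 0.6028| = 3.9402


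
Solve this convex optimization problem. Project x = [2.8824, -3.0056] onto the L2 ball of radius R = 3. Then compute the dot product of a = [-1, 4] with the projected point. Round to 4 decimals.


Step 1: Compute ||x|| (intermediates to 6 decimals).
||x|| = sqrt(2.8824^2 + (-3.0056)^2) = 4.164356
Step 2: Project.
Since ||x|| > R, scale = R/||x|| = 3/4.164356 = 0.7204, proj(x) = scale * x
proj(x) = [2.076481, -2.165234]
Step 3: Dot product.
a^T * proj(x) = -1*2.076481 + 4*(-2.165234) = -10.7374


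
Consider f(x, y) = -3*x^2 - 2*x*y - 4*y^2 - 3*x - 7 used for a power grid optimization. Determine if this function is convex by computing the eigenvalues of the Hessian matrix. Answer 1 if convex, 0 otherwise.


The Hessian of f(x,y) = -3*x^2 - 2*x*y - 4*y^2 - 3*x - 7 is:
H = [[-6, -2], [-2, -8]]
Trace = -6 - 8 = -14
Determinant = -6*-8 - (-2)^2 = 44
Discriminant = (-14)^2 - 4*44 = 20.0
Eigenvalues: lambda_1 = -9.2361, lambda_2 = -4.7639
The function is not convex.

0


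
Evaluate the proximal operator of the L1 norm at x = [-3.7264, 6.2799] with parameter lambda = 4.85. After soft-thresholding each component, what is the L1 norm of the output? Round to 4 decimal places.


Soft-thresholding with lambda = 4.85:
prox(-3.7264) = sign(-3.7264)*max(|-3.7264| - 4.85, 0) = 0.0
prox(6.2799) = sign(6.2799)*max(|6.2799| - 4.85, 0) = 1.4299
prox(x) = [0.0, 1.4299]
||prox(x)||_1 = 0.0 + 1.4299 = 1.4299


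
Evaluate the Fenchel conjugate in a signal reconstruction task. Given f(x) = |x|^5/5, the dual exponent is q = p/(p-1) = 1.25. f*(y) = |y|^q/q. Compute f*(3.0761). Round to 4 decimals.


The conjugate exponent q satisfies 1/p + 1/q = 1.
p = 5, so q = 5/(5 - 1) = 1.25
|y|^q = 3.0761^1.25 = 4.0738
f*(3.0761) = 4.0738 / 1.25 = 3.259


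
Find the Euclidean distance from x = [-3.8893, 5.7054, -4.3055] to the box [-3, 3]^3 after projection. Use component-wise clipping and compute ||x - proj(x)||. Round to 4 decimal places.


Project each component onto [-3, 3].
clip(-3.8893) = -3.0, clip(5.7054) = 3.0, clip(-4.3055) = -3.0
Projection = [-3.0, 3.0, -3.0]
Squared diffs: [0.7909, 7.3192, 1.7043]
Distance = sqrt(9.8144) = 3.1328


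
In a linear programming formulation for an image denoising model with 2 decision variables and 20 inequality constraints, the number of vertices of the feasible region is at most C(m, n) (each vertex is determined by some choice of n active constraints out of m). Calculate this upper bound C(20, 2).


Each vertex corresponds to some choice of n active constraints out of m, so the number of vertices is at most C(m, n) = m! / (n!(m-n)!).
m = 20, n = 2
Numerator: 20 * 19
Denominator: 2! = 2
C(20, 2) = 190


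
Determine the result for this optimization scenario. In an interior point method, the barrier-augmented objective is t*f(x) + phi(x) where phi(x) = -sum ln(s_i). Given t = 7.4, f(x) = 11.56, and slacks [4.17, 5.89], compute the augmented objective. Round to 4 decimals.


Step 1: Compute log-barrier.
ln values: [1.4279, 1.7733]
phi = -(1.4279 + 1.7733) = -3.2012
Step 2: Compute augmented objective.
t*f(x) = 7.4*11.56 = 85.544
Total = 85.544 - 3.2012 = 82.3428


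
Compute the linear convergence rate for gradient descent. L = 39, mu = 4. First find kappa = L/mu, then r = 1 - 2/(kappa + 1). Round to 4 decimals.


Step 1: Compute the condition number.
kappa = L/mu = 39/4 = 9.75
Step 2: Compute the convergence rate.
r = 1 - 2/(kappa + 1) = 1 - 2*mu/(L + mu) = (L - mu)/(L + mu) = 35/43 = 0.814


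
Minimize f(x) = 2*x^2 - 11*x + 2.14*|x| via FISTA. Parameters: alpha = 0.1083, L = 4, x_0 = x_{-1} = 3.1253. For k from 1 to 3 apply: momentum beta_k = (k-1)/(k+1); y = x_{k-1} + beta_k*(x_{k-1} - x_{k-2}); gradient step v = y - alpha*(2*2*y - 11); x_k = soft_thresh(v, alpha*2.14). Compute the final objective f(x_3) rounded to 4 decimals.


FISTA on f(x) = 2*x^2 - 11*x + 2.14*|x|
L = 4, alpha = 0.1083
Iteration 1: beta = 0.0, y = 3.1253 + 0.0*(3.1253 - 3.1253) = 3.1253
  grad(y) = 1.5012, v = y - alpha*grad = 2.9627
  prox(v) = soft_thresh(2.9627, 0.2318) = 2.731
Iteration 2: beta = 0.3333, y = 2.731 + 0.3333*(2.731 - 3.1253) = 2.5995
  grad(y) = -0.602, v = y - alpha*grad = 2.6647
  prox(v) = soft_thresh(2.6647, 0.2318) = 2.4329
Iteration 3: beta = 0.5, y = 2.4329 + 0.5*(2.4329 - 2.731) = 2.2839
  grad(y) = -1.8643, v = y - alpha*grad = 2.4858
  prox(v) = soft_thresh(2.4858, 0.2318) = 2.2541
f(x_3) = 2*2.2541^2 - 11*2.2541 + 2.14*|2.2541| = -9.8094


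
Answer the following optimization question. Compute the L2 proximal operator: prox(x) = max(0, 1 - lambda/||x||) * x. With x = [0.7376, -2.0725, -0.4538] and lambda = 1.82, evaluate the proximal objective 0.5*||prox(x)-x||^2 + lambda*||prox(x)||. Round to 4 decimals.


Step 1: Compute ||x||.
||x|| = 2.2462
Step 2: Compute scaling factor.
scale = max(0, 1 - 1.82/2.2462) = 0.1897
Step 3: prox(x) = [0.1399, -0.3932, -0.0861]
||prox(x)|| = 0.4262
Step 4: Proximal objective.
0.5*||prox-x||^2 = 1.6562
lambda*||prox|| = 0.7757
Total = 2.4318


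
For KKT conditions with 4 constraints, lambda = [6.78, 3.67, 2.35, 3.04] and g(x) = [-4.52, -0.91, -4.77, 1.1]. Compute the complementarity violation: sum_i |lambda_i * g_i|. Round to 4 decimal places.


KKT complementary slackness check:
lambda_1 * g_1 = 6.78 * -4.52 = -30.6456
lambda_2 * g_2 = 3.67 * -0.91 = -3.3397
lambda_3 * g_3 = 2.35 * -4.77 = -11.2095
lambda_4 * g_4 = 3.04 * 1.1 = 3.344
Total violation = 30.6456 + 3.3397 + 11.2095 + 3.344 = 48.5388


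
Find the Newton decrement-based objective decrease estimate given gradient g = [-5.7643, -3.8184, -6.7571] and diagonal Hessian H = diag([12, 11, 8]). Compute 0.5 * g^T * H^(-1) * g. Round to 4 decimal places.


Step 1: H is diagonal, so H^(-1) * g = [-0.4804, -0.3471, -0.8446].
Step 2: g^T H^(-1) g = sum_i g_i^2 / H_ii
  = (-5.7643)^2/12 + (-3.8184)^2/11 + (-6.7571)^2/8
  = 2.7689 + 1.3255 + 5.7073 = 9.8017
Step 3: Objective decrease = 0.5 * g^T H^(-1) g = 4.9009


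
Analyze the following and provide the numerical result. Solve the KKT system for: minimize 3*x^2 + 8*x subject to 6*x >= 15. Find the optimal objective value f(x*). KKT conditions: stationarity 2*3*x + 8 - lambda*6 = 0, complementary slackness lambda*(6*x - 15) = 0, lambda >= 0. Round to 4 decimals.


Step 1: Try lambda = 0 (constraint inactive).
x_unc = -8/(2*3) = -1.3333
Check: 6*-1.3333 = -7.9998 < 15 -- violated!
Step 2: Constraint must be active: 6*x = 15
x* = 15/6 = 2.5
lambda = (2*3*2.5 + 8)/6 = 3.8333
Step 3: Compute optimal value.
f(x*) = 3*2.5^2 + 8*2.5 = 38.75


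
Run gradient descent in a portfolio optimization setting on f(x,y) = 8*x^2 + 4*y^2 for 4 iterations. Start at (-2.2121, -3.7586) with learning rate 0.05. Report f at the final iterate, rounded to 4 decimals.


Gradient descent on f(x,y) = 8*x^2 + 4*y^2.
Starting point: (-2.2121, -3.7586), alpha = 0.05
Step 1: grad_x = 2*8*-2.2121 = -35.3936, grad_y = 2*4*-3.7586 = -30.0688
  x_1 = -2.2121 - 0.05*-35.3936 = -0.4424
  y_1 = -3.7586 - 0.05*-30.0688 = -2.2552
Step 2: grad_x = 2*8*-0.4424 = -7.0787, grad_y = 2*4*-2.2552 = -18.0413
  x_2 = -0.4424 - 0.05*-7.0787 = -0.0885
  y_2 = -2.2552 - 0.05*-18.0413 = -1.3531
Step 3: grad_x = 2*8*-0.0885 = -1.4157, grad_y = 2*4*-1.3531 = -10.8248
  x_3 = -0.0885 - 0.05*-1.4157 = -0.0177
  y_3 = -1.3531 - 0.05*-10.8248 = -0.8119
Step 4: grad_x = 2*8*-0.0177 = -0.2831, grad_y = 2*4*-0.8119 = -6.4949
  x_4 = -0.0177 - 0.05*-0.2831 = -0.0035
  y_4 = -0.8119 - 0.05*-6.4949 = -0.4871
f(-0.0035, -0.4871) = 8*(-0.0035)^2 + 4*(-0.4871)^2 = 0.9492


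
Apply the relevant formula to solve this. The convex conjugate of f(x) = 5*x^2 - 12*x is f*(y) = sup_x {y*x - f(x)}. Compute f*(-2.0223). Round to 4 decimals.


f*(y) = sup_x {y*x - a*x^2 - b*x} = sup_x {(y-b)*x - a*x^2}
FOC: (y - b) - 2a*x = 0 => x* = (y - b)/(2a)
x* = (-2.0223 + 12)/(2*5) = 0.9978
f*(-2.0223) = (y-b)^2/(4a) = (-2.0223 + 12)^2/(4*5)
= 99.5545/20 = 4.9777


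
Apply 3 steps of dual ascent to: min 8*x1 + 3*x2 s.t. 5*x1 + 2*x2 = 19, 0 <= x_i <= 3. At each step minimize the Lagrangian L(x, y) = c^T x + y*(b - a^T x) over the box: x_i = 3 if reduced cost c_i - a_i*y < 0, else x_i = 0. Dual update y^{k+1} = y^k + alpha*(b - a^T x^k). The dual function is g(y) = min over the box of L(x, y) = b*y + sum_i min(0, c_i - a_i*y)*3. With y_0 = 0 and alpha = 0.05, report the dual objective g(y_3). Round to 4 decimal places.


Dual ascent for LP: min 8*x1 + 3*x2, 5*x1 + 2*x2 = 19, 0 <= x_i <= 3
Step 1: y^k = 0.0, reduced costs: (8.0, 3.0)
  x^k = (0.0, 0.0), subgradient = b - a^T x = 19.0
  y^{k+1} = 0.0 + 0.05*19.0 = 0.95
Step 2: y^k = 0.95, reduced costs: (3.25, 1.1)
  x^k = (0.0, 0.0), subgradient = b - a^T x = 19.0
  y^{k+1} = 0.95 + 0.05*19.0 = 1.9
Step 3: y^k = 1.9, reduced costs: (-1.5, -0.8)
  x^k = (3.0, 3.0), subgradient = b - a^T x = -2.0
  y^{k+1} = 1.9 + 0.05*-2.0 = 1.8
Dual objective at y_3 = 1.8: reduced costs (-1.0, -0.6), box minimizer x = (3.0, 3.0)
g(y_3) = b*y + (c1 - a1*y)*x1 + (c2 - a2*y)*x2 = 19*1.8 + (-1.0)*3.0 + (-0.6)*3.0 = 34.2 - 3.0 - 1.8 = 29.4


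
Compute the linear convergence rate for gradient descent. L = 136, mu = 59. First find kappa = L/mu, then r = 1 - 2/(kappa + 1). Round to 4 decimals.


Step 1: Compute the condition number.
kappa = L/mu = 136/59 = 2.3051
Step 2: Compute the convergence rate.
r = 1 - 2/(kappa + 1) = 1 - 2*mu/(L + mu) = (L - mu)/(L + mu) = 77/195 = 0.3949


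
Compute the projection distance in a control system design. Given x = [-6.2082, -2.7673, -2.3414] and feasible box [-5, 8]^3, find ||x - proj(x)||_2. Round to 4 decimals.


Project each component onto [-5, 8].
clip(-6.2082) = -5.0, clip(-2.7673) = -2.7673, clip(-2.3414) = -2.3414
Projection = [-5.0, -2.7673, -2.3414]
Squared diffs: [1.4597, 0.0, 0.0]
Distance = sqrt(1.4597) = 1.2082


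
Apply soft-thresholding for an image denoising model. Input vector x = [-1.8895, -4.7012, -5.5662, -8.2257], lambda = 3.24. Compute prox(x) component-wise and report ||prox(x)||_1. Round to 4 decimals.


Soft-thresholding with lambda = 3.24:
prox(-1.8895) = sign(-1.8895)*max(|-1.8895| - 3.24, 0) = 0.0
prox(-4.7012) = sign(-4.7012)*max(|-4.7012| - 3.24, 0) = -1.4612
prox(-5.5662) = sign(-5.5662)*max(|-5.5662| - 3.24, 0) = -2.3262
prox(-8.2257) = sign(-8.2257)*max(|-8.2257| - 3.24, 0) = -4.9857
prox(x) = [0.0, -1.4612, -2.3262, -4.9857]
||prox(x)||_1 = 0.0 + 1.4612 + 2.3262 + 4.9857 = 8.7731


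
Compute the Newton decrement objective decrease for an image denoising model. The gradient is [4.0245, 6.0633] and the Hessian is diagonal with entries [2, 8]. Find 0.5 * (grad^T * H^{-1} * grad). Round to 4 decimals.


Step 1: H is diagonal, so H^(-1) * g = [2.0123, 0.7579].
Step 2: g^T H^(-1) g = sum_i g_i^2 / H_ii
  = (4.0245)^2/2 + (6.0633)^2/8
  = 8.0983 + 4.5955 = 12.6938
Step 3: Objective decrease = 0.5 * g^T H^(-1) g = 6.3469
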